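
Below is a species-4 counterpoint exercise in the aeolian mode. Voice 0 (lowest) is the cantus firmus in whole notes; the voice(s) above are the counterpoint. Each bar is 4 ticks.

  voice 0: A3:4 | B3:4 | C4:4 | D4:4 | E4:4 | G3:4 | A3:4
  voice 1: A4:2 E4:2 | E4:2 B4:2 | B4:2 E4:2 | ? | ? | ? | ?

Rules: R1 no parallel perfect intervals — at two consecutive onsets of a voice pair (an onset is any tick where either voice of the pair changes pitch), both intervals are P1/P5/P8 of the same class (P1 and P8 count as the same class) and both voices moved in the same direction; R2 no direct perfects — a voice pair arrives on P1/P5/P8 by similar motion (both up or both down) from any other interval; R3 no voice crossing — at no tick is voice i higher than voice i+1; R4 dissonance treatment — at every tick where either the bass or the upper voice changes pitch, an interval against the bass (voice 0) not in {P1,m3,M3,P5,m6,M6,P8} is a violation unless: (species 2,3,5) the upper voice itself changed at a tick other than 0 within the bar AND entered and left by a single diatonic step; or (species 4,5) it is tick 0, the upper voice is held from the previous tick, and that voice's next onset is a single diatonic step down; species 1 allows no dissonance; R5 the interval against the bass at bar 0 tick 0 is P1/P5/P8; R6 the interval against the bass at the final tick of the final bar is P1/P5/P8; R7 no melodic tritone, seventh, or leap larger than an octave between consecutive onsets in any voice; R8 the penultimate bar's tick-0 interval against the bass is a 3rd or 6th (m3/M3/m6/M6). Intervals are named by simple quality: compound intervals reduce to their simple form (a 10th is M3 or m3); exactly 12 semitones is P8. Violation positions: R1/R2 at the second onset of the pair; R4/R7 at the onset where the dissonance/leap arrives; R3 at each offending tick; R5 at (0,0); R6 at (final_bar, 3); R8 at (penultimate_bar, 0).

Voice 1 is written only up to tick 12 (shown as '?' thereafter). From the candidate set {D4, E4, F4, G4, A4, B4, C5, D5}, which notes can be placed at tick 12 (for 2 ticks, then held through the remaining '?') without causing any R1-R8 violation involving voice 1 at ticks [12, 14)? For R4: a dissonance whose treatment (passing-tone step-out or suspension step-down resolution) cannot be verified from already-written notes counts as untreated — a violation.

D4: legal
E4: violates R4
F4: legal
G4: violates R4
A4: violates R2
B4: legal
C5: violates R4
D5: violates R2,R7

{B4, D4, F4}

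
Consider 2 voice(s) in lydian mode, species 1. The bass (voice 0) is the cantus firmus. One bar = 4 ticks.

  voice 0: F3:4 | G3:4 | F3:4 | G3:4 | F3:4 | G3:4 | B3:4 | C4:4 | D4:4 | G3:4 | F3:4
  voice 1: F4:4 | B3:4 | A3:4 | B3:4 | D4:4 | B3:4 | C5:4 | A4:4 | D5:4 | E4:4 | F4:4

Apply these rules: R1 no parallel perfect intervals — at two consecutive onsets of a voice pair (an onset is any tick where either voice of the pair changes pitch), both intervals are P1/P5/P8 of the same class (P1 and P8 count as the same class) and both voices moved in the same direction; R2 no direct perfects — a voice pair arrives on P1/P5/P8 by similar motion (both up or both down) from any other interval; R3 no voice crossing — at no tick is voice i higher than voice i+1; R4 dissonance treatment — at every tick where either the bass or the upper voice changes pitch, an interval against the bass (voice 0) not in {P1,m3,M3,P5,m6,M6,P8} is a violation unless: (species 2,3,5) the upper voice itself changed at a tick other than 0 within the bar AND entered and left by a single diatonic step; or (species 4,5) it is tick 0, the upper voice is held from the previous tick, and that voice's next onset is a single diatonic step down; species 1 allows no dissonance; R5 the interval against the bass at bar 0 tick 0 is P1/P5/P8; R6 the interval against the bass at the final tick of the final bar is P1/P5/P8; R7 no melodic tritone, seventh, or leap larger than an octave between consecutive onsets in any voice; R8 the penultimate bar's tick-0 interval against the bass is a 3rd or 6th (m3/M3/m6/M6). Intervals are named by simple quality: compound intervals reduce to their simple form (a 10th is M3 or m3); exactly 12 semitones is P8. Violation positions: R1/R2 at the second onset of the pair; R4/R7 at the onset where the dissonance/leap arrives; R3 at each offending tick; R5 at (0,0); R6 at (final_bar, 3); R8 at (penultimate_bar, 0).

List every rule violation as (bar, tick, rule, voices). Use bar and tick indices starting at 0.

(1, 0, R7, (1,))
(6, 0, R4, (0, 1))
(6, 0, R7, (1,))
(8, 0, R2, (0, 1))
(9, 0, R7, (1,))

bar 0: v0=F3 v1=F4 downbeat P8
bar 1: v0=G3 v1=B3 downbeat M3
bar 2: v0=F3 v1=A3 downbeat M3
bar 3: v0=G3 v1=B3 downbeat M3
bar 4: v0=F3 v1=D4 downbeat M6
bar 5: v0=G3 v1=B3 downbeat M3
bar 6: v0=B3 v1=C5 downbeat m2
bar 7: v0=C4 v1=A4 downbeat M6
bar 8: v0=D4 v1=D5 downbeat P8
bar 9: v0=G3 v1=E4 downbeat M6
bar 10: v0=F3 v1=F4 downbeat P8
  -> R7 @ bar 1 tick 0 v(1,): F4->B3 leap 6st
  -> R4 @ bar 6 tick 0 v(0, 1): B3/C5 m2 untreated
  -> R7 @ bar 6 tick 0 v(1,): B3->C5 leap 13st
  -> R2 @ bar 8 tick 0 v(0, 1): C4/A4 M6 -> D4/D5 P8 similar
  -> R7 @ bar 9 tick 0 v(1,): D5->E4 leap 10st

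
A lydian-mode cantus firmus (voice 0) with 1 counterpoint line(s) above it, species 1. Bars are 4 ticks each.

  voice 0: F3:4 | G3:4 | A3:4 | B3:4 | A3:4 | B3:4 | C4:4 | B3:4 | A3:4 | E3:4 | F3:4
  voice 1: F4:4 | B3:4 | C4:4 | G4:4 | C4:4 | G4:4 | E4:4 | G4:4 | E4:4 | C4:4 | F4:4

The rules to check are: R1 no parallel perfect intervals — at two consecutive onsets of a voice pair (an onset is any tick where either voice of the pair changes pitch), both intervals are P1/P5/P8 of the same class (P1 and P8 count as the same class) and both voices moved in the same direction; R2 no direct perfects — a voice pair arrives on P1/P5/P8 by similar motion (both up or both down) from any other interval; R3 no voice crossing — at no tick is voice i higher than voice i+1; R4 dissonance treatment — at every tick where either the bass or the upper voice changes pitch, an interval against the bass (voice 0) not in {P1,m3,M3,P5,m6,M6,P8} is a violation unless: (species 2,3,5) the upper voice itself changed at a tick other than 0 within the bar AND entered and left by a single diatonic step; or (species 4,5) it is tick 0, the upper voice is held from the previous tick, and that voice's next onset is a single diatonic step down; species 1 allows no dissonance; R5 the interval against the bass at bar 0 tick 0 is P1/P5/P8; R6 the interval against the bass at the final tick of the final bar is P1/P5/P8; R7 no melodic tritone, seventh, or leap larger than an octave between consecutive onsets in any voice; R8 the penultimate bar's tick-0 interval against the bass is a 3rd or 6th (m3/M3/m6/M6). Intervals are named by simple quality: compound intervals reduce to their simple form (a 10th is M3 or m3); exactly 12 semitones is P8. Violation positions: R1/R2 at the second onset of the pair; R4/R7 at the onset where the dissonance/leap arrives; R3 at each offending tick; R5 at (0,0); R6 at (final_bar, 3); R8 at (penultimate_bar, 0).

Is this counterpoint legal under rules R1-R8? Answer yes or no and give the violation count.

No (3 violations)

bar 0: v0=F3 v1=F4 (P8)
bar 1: v0=G3 v1=B3 (M3)
bar 2: v0=A3 v1=C4 (m3)
bar 3: v0=B3 v1=G4 (m6)
bar 4: v0=A3 v1=C4 (m3)
bar 5: v0=B3 v1=G4 (m6)
bar 6: v0=C4 v1=E4 (M3)
bar 7: v0=B3 v1=G4 (m6)
bar 8: v0=A3 v1=E4 (P5)
bar 9: v0=E3 v1=C4 (m6)
bar 10: v0=F3 v1=F4 (P8)
  R7 @ bar1.0: F4->B3 leap 6st
  R2 @ bar8.0: B3/G4 m6 -> A3/E4 P5 similar
  R2 @ bar10.0: E3/C4 m6 -> F3/F4 P8 similar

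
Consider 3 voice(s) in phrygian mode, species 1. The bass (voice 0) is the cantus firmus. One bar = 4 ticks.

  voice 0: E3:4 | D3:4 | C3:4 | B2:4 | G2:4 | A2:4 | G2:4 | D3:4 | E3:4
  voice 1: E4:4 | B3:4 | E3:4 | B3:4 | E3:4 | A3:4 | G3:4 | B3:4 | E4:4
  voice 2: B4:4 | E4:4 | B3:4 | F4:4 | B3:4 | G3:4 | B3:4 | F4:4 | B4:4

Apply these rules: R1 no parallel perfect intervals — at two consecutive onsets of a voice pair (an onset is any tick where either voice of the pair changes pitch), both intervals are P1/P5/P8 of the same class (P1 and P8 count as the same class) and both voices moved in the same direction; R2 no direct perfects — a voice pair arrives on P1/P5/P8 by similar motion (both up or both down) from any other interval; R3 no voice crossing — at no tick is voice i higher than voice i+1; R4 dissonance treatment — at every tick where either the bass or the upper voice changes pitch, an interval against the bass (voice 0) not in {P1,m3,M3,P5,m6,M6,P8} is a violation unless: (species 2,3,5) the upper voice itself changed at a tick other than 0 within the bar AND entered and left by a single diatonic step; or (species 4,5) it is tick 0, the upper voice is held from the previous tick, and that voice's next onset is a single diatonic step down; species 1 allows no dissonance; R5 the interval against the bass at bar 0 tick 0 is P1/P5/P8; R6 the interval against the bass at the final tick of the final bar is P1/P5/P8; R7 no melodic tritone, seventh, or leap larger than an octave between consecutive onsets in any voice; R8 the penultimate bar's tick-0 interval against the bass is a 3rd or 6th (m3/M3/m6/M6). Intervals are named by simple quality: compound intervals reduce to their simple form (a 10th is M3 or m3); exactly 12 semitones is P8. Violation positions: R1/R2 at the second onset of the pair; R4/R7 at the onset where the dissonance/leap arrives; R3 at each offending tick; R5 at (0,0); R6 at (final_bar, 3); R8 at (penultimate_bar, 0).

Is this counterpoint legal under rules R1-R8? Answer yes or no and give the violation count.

bar 0: v0=E3 v1=E4 v2=B4 (P5)
bar 1: v0=D3 v1=B3 v2=E4 (M2)
bar 2: v0=C3 v1=E3 v2=B3 (M7)
bar 3: v0=B2 v1=B3 v2=F4 (TT)
bar 4: v0=G2 v1=E3 v2=B3 (M3)
bar 5: v0=A2 v1=A3 v2=G3 (m7)
bar 6: v0=G2 v1=G3 v2=B3 (M3)
bar 7: v0=D3 v1=B3 v2=F4 (m3)
bar 8: v0=E3 v1=E4 v2=B4 (P5)
  R4 @ bar1.0: D3/E4 M2 untreated
  R2 @ bar2.0: B3/E4 P4 -> E3/B3 P5 similar
  R4 @ bar2.0: C3/B3 M7 untreated
  R4 @ bar3.0: B2/F4 TT untreated
  R7 @ bar3.0: B3->F4 leap 6st
  R2 @ bar4.0: B3/F4 TT -> E3/B3 P5 similar
  R7 @ bar4.0: F4->B3 leap 6st
  R2 @ bar5.0: G2/E3 M6 -> A2/A3 P8 similar
  R3 @ bar5.0: A3 above G3
  R4 @ bar5.0: A2/G3 m7 untreated
  R3 @ bar5.1: A3 above G3
  R3 @ bar5.2: A3 above G3
  R3 @ bar5.3: A3 above G3
  R1 @ bar6.0: A2/A3 P8 -> G2/G3 P8 similar
  R7 @ bar7.0: B3->F4 leap 6st
  R2 @ bar8.0: D3/B3 M6 -> E3/E4 P8 similar
  R2 @ bar8.0: D3/F4 m3 -> E3/B4 P5 similar
  R2 @ bar8.0: B3/F4 TT -> E4/B4 P5 similar
  R7 @ bar8.0: F4->B4 leap 6st

No (19 violations)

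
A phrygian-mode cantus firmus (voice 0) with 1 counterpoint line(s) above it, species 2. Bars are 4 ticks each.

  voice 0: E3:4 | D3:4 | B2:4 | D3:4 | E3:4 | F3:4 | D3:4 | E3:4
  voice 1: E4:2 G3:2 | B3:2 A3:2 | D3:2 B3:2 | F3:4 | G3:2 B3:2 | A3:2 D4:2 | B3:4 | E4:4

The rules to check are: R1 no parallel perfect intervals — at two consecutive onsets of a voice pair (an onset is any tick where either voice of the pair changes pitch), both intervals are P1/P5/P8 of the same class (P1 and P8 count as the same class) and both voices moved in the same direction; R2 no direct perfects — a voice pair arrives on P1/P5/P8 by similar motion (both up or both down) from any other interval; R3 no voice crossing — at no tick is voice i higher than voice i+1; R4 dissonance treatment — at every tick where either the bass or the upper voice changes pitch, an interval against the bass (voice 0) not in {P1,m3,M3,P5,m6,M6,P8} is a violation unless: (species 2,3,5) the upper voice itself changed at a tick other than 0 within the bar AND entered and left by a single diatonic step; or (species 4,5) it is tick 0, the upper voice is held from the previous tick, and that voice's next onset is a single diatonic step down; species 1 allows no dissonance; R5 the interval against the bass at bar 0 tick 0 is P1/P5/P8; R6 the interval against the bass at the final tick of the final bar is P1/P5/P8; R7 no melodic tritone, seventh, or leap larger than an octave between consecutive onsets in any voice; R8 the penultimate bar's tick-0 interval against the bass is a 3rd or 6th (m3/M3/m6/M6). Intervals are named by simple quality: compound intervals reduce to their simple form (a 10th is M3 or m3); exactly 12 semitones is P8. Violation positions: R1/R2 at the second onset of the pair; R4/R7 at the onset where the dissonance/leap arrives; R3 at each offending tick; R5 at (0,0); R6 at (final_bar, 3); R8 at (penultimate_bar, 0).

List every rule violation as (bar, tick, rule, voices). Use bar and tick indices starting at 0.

(3, 0, R7, (1,))
(7, 0, R2, (0, 1))

bar 0: v0=E3 v1=E4 downbeat P8
bar 1: v0=D3 v1=B3 downbeat M6
bar 2: v0=B2 v1=D3 downbeat m3
bar 3: v0=D3 v1=F3 downbeat m3
bar 4: v0=E3 v1=G3 downbeat m3
bar 5: v0=F3 v1=A3 downbeat M3
bar 6: v0=D3 v1=B3 downbeat M6
bar 7: v0=E3 v1=E4 downbeat P8
  -> R7 @ bar 3 tick 0 v(1,): B3->F3 leap 6st
  -> R2 @ bar 7 tick 0 v(0, 1): D3/B3 M6 -> E3/E4 P8 similar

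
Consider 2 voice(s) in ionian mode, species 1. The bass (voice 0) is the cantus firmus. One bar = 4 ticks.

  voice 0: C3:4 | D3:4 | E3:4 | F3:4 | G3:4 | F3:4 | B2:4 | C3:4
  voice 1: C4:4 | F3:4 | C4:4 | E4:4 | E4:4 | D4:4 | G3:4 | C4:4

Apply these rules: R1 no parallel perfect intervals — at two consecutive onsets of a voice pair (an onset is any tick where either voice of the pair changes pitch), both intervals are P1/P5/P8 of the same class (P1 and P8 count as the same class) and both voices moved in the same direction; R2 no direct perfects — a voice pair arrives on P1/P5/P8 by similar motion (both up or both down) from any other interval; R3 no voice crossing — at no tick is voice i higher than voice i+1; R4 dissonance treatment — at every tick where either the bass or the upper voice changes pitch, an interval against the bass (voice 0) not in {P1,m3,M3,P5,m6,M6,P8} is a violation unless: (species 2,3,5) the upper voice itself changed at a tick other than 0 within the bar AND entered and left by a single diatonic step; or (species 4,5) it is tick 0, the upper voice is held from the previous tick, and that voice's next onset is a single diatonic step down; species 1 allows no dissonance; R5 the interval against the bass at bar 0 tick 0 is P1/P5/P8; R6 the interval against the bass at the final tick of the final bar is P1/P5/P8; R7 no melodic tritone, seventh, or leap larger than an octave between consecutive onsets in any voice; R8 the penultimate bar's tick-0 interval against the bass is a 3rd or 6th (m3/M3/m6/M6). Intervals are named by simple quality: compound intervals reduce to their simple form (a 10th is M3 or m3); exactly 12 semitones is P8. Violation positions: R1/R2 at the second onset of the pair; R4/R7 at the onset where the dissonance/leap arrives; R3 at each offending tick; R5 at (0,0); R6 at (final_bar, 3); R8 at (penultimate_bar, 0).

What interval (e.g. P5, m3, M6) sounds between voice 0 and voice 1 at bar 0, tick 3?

voice 0=C3 voice 1=C4 -> P8

P8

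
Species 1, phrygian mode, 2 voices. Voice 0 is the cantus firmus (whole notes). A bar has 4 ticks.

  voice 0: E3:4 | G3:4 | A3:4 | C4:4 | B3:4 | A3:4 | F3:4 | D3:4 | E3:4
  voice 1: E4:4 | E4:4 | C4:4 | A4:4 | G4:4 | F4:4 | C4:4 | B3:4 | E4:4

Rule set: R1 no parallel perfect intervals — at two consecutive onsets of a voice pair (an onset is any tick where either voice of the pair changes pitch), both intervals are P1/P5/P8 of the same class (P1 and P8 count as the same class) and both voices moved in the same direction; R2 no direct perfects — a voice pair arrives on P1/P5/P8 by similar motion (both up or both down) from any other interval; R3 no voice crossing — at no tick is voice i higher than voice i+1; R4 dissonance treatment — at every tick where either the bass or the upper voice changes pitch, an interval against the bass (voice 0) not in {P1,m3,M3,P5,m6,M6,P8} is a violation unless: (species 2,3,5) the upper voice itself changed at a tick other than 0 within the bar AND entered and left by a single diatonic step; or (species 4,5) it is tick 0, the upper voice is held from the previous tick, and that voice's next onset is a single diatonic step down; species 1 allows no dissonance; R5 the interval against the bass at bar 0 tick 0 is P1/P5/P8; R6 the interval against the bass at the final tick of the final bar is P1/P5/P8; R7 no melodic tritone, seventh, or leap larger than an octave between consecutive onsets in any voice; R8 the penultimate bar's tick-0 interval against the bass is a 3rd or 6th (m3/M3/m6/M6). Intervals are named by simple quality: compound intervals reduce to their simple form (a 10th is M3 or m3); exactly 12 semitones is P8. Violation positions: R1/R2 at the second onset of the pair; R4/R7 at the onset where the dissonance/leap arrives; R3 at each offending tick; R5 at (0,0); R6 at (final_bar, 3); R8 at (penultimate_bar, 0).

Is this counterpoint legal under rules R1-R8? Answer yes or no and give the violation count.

No (2 violations)

bar 0: v0=E3 v1=E4 (P8)
bar 1: v0=G3 v1=E4 (M6)
bar 2: v0=A3 v1=C4 (m3)
bar 3: v0=C4 v1=A4 (M6)
bar 4: v0=B3 v1=G4 (m6)
bar 5: v0=A3 v1=F4 (m6)
bar 6: v0=F3 v1=C4 (P5)
bar 7: v0=D3 v1=B3 (M6)
bar 8: v0=E3 v1=E4 (P8)
  R2 @ bar6.0: A3/F4 m6 -> F3/C4 P5 similar
  R2 @ bar8.0: D3/B3 M6 -> E3/E4 P8 similar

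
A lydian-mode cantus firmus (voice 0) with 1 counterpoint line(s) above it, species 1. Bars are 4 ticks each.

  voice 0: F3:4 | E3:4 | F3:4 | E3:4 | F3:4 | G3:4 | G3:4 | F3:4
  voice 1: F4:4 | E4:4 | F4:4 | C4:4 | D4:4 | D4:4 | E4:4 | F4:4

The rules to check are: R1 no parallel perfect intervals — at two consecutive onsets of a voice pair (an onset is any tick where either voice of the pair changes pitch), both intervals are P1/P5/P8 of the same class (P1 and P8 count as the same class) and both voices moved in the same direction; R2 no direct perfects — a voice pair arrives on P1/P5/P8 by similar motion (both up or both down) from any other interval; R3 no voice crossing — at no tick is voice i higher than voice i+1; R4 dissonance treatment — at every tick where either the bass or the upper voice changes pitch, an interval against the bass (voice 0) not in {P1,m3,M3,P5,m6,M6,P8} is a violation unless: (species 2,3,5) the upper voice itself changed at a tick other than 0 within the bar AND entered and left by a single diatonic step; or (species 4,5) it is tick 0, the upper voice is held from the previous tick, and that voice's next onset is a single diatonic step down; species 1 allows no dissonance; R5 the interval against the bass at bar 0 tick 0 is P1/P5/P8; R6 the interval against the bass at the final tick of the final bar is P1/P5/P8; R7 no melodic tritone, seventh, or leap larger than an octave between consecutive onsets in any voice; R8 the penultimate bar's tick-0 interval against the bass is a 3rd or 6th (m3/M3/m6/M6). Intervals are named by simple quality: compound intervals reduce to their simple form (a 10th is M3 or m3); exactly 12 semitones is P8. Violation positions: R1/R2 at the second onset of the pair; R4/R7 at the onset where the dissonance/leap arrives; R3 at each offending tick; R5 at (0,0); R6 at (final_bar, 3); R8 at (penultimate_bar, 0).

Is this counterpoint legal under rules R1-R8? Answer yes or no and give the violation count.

No (2 violations)

bar 0: v0=F3 v1=F4 (P8)
bar 1: v0=E3 v1=E4 (P8)
bar 2: v0=F3 v1=F4 (P8)
bar 3: v0=E3 v1=C4 (m6)
bar 4: v0=F3 v1=D4 (M6)
bar 5: v0=G3 v1=D4 (P5)
bar 6: v0=G3 v1=E4 (M6)
bar 7: v0=F3 v1=F4 (P8)
  R1 @ bar1.0: F3/F4 P8 -> E3/E4 P8 similar
  R1 @ bar2.0: E3/E4 P8 -> F3/F4 P8 similar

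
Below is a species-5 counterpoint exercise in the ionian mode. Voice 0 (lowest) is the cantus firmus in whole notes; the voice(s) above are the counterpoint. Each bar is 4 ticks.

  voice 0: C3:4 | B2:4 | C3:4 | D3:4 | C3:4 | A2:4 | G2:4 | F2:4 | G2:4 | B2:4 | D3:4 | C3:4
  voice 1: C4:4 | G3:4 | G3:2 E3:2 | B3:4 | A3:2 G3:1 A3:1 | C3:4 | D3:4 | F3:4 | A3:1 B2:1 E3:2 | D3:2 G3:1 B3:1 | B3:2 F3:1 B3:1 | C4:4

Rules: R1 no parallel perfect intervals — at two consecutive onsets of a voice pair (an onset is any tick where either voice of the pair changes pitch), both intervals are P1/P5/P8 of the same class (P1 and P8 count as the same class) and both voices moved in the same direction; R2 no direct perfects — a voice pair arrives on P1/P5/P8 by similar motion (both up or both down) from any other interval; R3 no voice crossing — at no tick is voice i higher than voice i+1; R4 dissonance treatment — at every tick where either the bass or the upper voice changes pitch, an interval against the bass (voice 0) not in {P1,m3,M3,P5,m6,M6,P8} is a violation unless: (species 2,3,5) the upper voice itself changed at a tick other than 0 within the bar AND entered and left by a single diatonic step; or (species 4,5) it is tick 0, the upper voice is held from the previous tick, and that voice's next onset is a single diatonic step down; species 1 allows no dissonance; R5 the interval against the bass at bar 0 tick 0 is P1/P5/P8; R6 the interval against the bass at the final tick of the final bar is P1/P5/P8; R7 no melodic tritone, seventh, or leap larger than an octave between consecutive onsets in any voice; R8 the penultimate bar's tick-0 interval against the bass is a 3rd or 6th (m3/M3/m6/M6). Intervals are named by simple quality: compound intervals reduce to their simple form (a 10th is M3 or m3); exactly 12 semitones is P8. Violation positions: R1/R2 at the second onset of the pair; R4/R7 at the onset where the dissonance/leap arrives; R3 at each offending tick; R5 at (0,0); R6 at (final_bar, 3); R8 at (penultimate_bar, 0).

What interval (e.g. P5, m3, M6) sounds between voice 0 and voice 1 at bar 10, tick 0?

voice 0=D3 voice 1=B3 -> M6

M6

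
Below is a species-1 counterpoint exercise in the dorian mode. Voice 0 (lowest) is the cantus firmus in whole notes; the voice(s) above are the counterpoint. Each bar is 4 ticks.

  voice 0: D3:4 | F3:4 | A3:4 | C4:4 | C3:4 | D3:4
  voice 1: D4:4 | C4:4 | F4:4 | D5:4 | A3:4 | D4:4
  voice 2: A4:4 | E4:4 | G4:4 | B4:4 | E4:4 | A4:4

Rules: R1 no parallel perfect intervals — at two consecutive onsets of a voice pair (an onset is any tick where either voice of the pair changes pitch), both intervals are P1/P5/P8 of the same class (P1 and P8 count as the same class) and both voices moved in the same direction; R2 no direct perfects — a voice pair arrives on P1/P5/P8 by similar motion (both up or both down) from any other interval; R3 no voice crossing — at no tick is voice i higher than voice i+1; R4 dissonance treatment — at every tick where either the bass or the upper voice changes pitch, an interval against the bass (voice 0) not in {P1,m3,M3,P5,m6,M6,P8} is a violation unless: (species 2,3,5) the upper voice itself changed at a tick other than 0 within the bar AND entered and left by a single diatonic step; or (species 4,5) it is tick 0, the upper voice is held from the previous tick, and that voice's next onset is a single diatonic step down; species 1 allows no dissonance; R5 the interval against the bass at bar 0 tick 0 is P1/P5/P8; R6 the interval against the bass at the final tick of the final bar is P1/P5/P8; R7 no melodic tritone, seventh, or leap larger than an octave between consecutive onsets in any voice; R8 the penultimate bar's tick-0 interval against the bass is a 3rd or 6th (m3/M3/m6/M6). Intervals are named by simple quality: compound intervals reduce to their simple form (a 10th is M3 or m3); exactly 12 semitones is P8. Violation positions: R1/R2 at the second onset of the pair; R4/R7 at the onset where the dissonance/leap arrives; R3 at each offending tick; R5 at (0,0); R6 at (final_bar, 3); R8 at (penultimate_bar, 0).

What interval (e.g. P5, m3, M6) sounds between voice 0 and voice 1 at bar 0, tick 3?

P8

voice 0=D3 voice 1=D4 -> P8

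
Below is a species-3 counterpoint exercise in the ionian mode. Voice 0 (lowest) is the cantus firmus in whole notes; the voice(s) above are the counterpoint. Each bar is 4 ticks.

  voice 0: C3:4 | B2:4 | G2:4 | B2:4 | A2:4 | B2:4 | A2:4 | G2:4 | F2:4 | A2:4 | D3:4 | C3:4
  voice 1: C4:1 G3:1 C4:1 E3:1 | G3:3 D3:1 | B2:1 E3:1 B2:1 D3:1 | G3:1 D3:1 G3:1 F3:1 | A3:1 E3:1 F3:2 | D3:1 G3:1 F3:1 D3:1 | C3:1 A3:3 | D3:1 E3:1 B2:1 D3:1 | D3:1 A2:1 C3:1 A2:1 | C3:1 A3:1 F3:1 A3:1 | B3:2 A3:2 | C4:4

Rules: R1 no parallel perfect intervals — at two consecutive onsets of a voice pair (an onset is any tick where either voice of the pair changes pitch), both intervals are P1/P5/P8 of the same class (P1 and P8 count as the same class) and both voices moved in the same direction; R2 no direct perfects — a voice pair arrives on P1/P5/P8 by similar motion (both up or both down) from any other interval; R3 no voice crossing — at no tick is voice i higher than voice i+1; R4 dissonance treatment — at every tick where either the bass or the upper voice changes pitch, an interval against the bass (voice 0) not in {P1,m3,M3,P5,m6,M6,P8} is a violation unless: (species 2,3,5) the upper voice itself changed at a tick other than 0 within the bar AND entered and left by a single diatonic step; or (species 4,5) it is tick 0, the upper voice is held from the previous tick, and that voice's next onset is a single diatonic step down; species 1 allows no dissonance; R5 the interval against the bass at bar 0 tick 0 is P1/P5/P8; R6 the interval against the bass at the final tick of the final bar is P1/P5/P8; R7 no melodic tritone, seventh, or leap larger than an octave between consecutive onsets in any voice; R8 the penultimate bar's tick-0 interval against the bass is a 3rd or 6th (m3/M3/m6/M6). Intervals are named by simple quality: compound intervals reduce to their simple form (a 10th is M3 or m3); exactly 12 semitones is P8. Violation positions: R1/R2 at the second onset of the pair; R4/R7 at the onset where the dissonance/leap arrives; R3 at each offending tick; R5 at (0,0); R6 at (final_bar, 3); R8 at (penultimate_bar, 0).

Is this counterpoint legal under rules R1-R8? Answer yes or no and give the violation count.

No (3 violations)

bar 0: v0=C3 v1=C4 (P8)
bar 1: v0=B2 v1=G3 (m6)
bar 2: v0=G2 v1=B2 (M3)
bar 3: v0=B2 v1=G3 (m6)
bar 4: v0=A2 v1=A3 (P8)
bar 5: v0=B2 v1=D3 (m3)
bar 6: v0=A2 v1=C3 (m3)
bar 7: v0=G2 v1=D3 (P5)
bar 8: v0=F2 v1=D3 (M6)
bar 9: v0=A2 v1=C3 (m3)
bar 10: v0=D3 v1=B3 (M6)
bar 11: v0=C3 v1=C4 (P8)
  R4 @ bar3.3: B2/F3 TT untreated
  R4 @ bar5.2: B2/F3 TT untreated
  R2 @ bar7.0: A2/A3 P8 -> G2/D3 P5 similar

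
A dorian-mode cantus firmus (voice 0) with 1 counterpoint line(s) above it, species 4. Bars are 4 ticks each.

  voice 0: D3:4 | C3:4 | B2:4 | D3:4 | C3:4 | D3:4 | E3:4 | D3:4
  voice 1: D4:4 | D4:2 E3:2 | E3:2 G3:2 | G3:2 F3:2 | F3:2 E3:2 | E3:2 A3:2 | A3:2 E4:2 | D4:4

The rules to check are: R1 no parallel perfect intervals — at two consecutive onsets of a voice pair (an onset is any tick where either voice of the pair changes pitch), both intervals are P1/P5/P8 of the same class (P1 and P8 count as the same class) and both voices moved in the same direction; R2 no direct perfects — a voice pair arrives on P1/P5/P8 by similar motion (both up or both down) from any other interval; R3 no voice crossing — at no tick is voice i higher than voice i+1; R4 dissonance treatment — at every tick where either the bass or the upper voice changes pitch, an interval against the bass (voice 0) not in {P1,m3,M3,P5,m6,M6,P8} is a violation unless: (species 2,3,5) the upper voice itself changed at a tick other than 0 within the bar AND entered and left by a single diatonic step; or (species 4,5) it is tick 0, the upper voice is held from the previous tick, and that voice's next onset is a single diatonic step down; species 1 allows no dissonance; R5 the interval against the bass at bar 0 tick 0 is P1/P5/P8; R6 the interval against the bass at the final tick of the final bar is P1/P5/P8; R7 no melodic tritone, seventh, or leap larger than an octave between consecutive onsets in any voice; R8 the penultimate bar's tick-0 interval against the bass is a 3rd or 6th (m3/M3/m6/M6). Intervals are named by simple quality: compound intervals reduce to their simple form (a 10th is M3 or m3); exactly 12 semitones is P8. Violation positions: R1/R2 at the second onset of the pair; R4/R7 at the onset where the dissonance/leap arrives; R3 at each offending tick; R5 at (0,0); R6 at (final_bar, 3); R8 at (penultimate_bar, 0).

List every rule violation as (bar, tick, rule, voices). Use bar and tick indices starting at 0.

(1, 0, R4, (0, 1))
(1, 2, R7, (1,))
(2, 0, R4, (0, 1))
(5, 0, R4, (0, 1))
(6, 0, R4, (0, 1))
(6, 0, R8, (0, 1))
(7, 0, R1, (0, 1))

bar 0: v0=D3 v1=D4 downbeat P8
bar 1: v0=C3 v1=D4 downbeat M2
bar 2: v0=B2 v1=E3 downbeat P4
bar 3: v0=D3 v1=G3 downbeat P4
bar 4: v0=C3 v1=F3 downbeat P4
bar 5: v0=D3 v1=E3 downbeat M2
bar 6: v0=E3 v1=A3 downbeat P4
bar 7: v0=D3 v1=D4 downbeat P8
  -> R4 @ bar 1 tick 0 v(0, 1): C3/D4 M2 untreated
  -> R7 @ bar 1 tick 2 v(1,): D4->E3 leap 10st
  -> R4 @ bar 2 tick 0 v(0, 1): B2/E3 P4 untreated
  -> R4 @ bar 5 tick 0 v(0, 1): D3/E3 M2 untreated
  -> R4 @ bar 6 tick 0 v(0, 1): E3/A3 P4 untreated
  -> R8 @ bar 6 tick 0 v(0, 1): penult P4 not 3rd/6th
  -> R1 @ bar 7 tick 0 v(0, 1): E3/E4 P8 -> D3/D4 P8 similar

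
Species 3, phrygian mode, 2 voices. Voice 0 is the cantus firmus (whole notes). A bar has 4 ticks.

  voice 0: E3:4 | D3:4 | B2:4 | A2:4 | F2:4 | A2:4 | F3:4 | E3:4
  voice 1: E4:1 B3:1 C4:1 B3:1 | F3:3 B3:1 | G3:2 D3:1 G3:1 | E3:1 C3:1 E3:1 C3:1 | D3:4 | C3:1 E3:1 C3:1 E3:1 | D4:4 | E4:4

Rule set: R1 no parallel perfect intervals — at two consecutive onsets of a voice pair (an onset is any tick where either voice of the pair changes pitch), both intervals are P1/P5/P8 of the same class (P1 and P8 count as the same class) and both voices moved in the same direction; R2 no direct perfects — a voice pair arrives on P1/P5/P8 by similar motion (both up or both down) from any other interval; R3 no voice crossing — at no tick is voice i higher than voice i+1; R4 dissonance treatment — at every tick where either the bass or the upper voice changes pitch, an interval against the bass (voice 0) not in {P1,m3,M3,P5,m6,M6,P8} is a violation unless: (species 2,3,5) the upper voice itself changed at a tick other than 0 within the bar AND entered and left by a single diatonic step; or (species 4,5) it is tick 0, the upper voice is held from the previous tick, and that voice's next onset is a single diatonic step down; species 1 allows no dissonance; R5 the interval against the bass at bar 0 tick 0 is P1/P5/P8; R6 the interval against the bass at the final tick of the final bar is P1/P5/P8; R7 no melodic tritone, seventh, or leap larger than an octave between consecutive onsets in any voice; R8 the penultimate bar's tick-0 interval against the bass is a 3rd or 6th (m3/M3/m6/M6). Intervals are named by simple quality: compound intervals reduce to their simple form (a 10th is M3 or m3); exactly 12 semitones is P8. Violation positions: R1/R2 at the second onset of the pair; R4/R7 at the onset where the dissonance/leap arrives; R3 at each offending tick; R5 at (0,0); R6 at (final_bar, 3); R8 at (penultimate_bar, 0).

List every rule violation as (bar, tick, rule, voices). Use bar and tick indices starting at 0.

bar 0: v0=E3 v1=E4 downbeat P8
bar 1: v0=D3 v1=F3 downbeat m3
bar 2: v0=B2 v1=G3 downbeat m6
bar 3: v0=A2 v1=E3 downbeat P5
bar 4: v0=F2 v1=D3 downbeat M6
bar 5: v0=A2 v1=C3 downbeat m3
bar 6: v0=F3 v1=D4 downbeat M6
bar 7: v0=E3 v1=E4 downbeat P8
  -> R7 @ bar 1 tick 0 v(1,): B3->F3 leap 6st
  -> R7 @ bar 1 tick 3 v(1,): F3->B3 leap 6st
  -> R2 @ bar 3 tick 0 v(0, 1): B2/G3 m6 -> A2/E3 P5 similar
  -> R7 @ bar 6 tick 0 v(1,): E3->D4 leap 10st

(1, 0, R7, (1,))
(1, 3, R7, (1,))
(3, 0, R2, (0, 1))
(6, 0, R7, (1,))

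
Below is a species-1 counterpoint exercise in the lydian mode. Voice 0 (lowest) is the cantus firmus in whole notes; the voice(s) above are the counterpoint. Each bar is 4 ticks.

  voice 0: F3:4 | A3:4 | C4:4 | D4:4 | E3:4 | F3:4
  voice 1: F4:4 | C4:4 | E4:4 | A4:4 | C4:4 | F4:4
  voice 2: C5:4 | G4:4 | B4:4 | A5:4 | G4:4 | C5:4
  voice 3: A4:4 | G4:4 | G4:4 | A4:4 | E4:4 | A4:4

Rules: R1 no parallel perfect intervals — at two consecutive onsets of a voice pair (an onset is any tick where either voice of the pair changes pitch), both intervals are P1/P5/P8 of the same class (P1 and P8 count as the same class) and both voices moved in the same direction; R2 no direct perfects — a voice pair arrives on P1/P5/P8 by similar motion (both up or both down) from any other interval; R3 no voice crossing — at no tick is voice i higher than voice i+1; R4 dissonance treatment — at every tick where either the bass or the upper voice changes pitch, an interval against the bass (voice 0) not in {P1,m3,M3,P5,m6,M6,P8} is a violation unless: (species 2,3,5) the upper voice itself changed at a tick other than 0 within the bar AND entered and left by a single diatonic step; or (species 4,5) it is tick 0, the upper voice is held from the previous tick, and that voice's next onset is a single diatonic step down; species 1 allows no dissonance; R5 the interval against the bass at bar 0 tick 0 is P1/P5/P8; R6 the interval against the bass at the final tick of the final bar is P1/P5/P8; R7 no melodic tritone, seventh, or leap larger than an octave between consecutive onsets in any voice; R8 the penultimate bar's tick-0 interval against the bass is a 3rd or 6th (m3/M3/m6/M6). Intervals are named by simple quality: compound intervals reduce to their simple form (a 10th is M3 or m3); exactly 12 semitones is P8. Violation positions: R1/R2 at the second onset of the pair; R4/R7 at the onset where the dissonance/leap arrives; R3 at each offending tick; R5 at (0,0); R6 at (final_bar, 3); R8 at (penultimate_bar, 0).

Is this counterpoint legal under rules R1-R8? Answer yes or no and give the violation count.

bar 0: v0=F3 v1=F4 v2=C5 v3=A4 (M3)
bar 1: v0=A3 v1=C4 v2=G4 v3=G4 (m7)
bar 2: v0=C4 v1=E4 v2=B4 v3=G4 (P5)
bar 3: v0=D4 v1=A4 v2=A5 v3=A4 (P5)
bar 4: v0=E3 v1=C4 v2=G4 v3=E4 (P8)
bar 5: v0=F3 v1=F4 v2=C5 v3=A4 (M3)
  R3 @ bar0.0: C5 above A4
  R5 @ bar0.0: opens on M3
  R3 @ bar0.1: C5 above A4
  R3 @ bar0.2: C5 above A4
  R3 @ bar0.3: C5 above A4
  R1 @ bar1.0: F4/C5 P5 -> C4/G4 P5 similar
  R2 @ bar1.0: F4/A4 M3 -> C4/G4 P5 similar
  R2 @ bar1.0: C5/A4 m3 -> G4/G4 P1 similar
  R4 @ bar1.0: A3/G4 m7 untreated
  R4 @ bar1.0: A3/G4 m7 untreated
  R1 @ bar2.0: C4/G4 P5 -> E4/B4 P5 similar
  R3 @ bar2.0: B4 above G4
  R4 @ bar2.0: C4/B4 M7 untreated
  R3 @ bar2.1: B4 above G4
  R3 @ bar2.2: B4 above G4
  R3 @ bar2.3: B4 above G4
  R1 @ bar3.0: C4/G4 P5 -> D4/A4 P5 similar
  R2 @ bar3.0: C4/E4 M3 -> D4/A4 P5 similar
  R2 @ bar3.0: C4/B4 M7 -> D4/A5 P5 similar
  R2 @ bar3.0: E4/B4 P5 -> A4/A5 P8 similar
  R2 @ bar3.0: E4/G4 m3 -> A4/A4 P1 similar
  R2 @ bar3.0: B4/G4 M3 -> A5/A4 P8 similar
  R3 @ bar3.0: A5 above A4
  R7 @ bar3.0: B4->A5 leap 10st
  R3 @ bar3.1: A5 above A4
  R3 @ bar3.2: A5 above A4
  R3 @ bar3.3: A5 above A4
  R2 @ bar4.0: D4/A4 P5 -> E3/E4 P8 similar
  R2 @ bar4.0: A4/A5 P8 -> C4/G4 P5 similar
  R3 @ bar4.0: G4 above E4
  R7 @ bar4.0: D4->E3 leap 10st
  R7 @ bar4.0: A5->G4 leap 14st
  R8 @ bar4.0: penult P8 not 3rd/6th
  R3 @ bar4.1: G4 above E4
  R3 @ bar4.2: G4 above E4
  R3 @ bar4.3: G4 above E4
  R1 @ bar5.0: C4/G4 P5 -> F4/C5 P5 similar
  R2 @ bar5.0: E3/C4 m6 -> F3/F4 P8 similar
  R2 @ bar5.0: E3/G4 m3 -> F3/C5 P5 similar
  R3 @ bar5.0: C5 above A4
  R3 @ bar5.1: C5 above A4
  R3 @ bar5.2: C5 above A4
  R3 @ bar5.3: C5 above A4
  R6 @ bar5.3: closes on M3

No (44 violations)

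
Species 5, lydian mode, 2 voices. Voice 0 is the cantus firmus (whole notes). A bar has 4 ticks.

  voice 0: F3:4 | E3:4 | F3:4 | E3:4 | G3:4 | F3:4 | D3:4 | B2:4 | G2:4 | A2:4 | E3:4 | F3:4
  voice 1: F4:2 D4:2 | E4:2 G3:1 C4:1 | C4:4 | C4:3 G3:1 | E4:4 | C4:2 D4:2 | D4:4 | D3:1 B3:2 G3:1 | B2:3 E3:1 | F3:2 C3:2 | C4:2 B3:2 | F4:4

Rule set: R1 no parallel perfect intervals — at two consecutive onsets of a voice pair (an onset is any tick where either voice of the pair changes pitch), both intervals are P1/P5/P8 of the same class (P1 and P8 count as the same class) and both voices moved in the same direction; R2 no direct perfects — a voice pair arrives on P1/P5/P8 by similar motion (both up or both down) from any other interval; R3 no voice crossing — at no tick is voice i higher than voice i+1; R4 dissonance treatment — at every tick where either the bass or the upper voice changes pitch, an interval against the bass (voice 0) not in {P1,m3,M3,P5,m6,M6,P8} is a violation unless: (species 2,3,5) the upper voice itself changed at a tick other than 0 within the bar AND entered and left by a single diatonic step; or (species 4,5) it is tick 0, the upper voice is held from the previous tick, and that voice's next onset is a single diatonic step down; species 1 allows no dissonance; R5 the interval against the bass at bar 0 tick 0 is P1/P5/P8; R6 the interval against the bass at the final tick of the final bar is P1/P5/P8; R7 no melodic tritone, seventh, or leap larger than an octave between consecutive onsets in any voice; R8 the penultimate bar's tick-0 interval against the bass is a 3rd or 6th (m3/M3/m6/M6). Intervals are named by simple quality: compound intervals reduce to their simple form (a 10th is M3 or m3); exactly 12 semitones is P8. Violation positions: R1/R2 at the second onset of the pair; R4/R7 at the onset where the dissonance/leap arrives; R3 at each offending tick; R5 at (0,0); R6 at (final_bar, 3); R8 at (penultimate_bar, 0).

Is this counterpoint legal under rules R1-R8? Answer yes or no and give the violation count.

bar 0: v0=F3 v1=F4 (P8)
bar 1: v0=E3 v1=E4 (P8)
bar 2: v0=F3 v1=C4 (P5)
bar 3: v0=E3 v1=C4 (m6)
bar 4: v0=G3 v1=E4 (M6)
bar 5: v0=F3 v1=C4 (P5)
bar 6: v0=D3 v1=D4 (P8)
bar 7: v0=B2 v1=D3 (m3)
bar 8: v0=G2 v1=B2 (M3)
bar 9: v0=A2 v1=F3 (m6)
bar 10: v0=E3 v1=C4 (m6)
bar 11: v0=F3 v1=F4 (P8)
  R2 @ bar5.0: G3/E4 M6 -> F3/C4 P5 similar
  R2 @ bar11.0: E3/B3 P5 -> F3/F4 P8 similar
  R7 @ bar11.0: B3->F4 leap 6st

No (3 violations)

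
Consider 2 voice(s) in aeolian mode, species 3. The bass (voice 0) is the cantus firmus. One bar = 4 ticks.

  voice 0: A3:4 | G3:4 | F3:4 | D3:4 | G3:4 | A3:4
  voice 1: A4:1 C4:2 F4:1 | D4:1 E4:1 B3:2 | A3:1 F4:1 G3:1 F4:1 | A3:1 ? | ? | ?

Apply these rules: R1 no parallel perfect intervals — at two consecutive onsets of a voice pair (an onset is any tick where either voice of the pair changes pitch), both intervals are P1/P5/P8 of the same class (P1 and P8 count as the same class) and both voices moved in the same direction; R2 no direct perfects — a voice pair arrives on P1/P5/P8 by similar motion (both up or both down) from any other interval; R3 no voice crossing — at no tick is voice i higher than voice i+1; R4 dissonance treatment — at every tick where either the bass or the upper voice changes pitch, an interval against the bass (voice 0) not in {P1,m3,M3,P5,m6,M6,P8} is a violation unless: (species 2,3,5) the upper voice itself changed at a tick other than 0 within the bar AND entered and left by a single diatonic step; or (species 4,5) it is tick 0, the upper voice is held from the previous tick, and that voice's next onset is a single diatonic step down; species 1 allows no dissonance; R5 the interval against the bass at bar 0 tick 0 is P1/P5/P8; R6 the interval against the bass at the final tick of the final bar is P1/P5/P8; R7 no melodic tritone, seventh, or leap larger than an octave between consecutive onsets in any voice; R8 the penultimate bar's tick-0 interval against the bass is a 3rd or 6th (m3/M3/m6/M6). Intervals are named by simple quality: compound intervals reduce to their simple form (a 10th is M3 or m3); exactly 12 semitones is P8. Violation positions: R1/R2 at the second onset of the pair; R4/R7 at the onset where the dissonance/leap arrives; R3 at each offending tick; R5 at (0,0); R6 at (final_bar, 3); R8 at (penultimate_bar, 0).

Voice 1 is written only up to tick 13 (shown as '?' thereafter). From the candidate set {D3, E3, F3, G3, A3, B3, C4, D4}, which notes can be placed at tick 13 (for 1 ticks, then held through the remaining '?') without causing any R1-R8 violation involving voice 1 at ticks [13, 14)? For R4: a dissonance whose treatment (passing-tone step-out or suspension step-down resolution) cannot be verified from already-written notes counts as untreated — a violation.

D3: legal
E3: violates R4
F3: legal
G3: violates R4
A3: legal
B3: legal
C4: violates R4
D4: legal

{A3, B3, D3, D4, F3}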